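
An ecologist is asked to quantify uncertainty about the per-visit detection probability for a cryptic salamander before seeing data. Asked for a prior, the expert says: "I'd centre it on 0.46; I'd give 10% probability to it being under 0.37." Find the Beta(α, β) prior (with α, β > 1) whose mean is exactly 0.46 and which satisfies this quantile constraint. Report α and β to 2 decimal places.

With mean 0.46 fixed, write α = 0.46s, β = 0.54s where s = α+β.
Need P(θ < 0.37) = 0.1 under Beta(0.46s, 0.54s). Normal approximation: (q−m)/√(m(1−m)/s) ≈ z_{0.1} = -1.28, so s ≈ 0.46·0.54·(-1.28)²/(0.37−0.46)² = 50.4.
At s = 50.4: P(θ<0.37) ≈ 0.098. Adjusting to match 0.1 gives s ≈ 49.63.
So α = 0.46·49.63 ≈ 22.83, β = 0.54·49.63 ≈ 26.80.

α ≈ 22.83, β ≈ 26.80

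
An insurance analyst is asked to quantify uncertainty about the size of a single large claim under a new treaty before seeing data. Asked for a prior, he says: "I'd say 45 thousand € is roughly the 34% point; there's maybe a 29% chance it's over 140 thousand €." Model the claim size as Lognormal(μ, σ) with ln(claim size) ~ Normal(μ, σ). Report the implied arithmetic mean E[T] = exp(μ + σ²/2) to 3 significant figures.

If T ~ Lognormal(μ,σ) then ln T ~ Normal(μ,σ), so the p-quantile of ln T is μ + z_p·σ.
ln(45) = 3.807 and ln(140) = 4.942; z_{0.34} = -0.4125, z_{0.71} = 0.5534.
σ = (4.942 − 3.807)/(0.5534 − (-0.4125)) = 1.175.
μ = 3.807 − (-0.4125)·1.175 = 4.291.
E[T] = exp(μ + σ²/2) = exp(4.291 + 0.6904) = 146 thousand €.

E[T] ≈ 146 thousand €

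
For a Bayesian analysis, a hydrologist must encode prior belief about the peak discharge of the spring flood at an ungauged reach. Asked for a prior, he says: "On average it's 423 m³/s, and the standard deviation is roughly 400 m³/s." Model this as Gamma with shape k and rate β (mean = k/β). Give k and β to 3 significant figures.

k ≈ 1.12, β ≈ 0.00264

For Gamma(k, rate β): mean = k/β, variance = k/β², so CV = 1/√k.
CV = SD/mean = 400/423 = 0.9456, hence k = 1/CV² = 1.12.
Then β = k/mean = 1.12/423 = 0.00264.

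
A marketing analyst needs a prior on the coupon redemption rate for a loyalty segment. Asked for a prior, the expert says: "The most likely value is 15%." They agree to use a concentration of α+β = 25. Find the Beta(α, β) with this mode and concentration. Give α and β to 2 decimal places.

α = 4.45, β = 20.55

For α,β > 1 the Beta mode is (α−1)/(α+β−2). With α+β = 25, the mode is (α−1)/23.
Set (α−1)/23 = 0.15 → α = 1 + 0.15·23 = 4.45.
β = 25 − α = 20.55.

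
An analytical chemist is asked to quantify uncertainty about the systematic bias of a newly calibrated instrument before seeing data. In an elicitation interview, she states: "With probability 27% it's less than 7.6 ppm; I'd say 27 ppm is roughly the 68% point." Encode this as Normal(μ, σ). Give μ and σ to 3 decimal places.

μ = 18.603, σ = 17.954

For Normal(μ,σ), the p-quantile is μ + z_p·σ. Here z_{0.27} = -0.6128, z_{0.68} = 0.4677.
So 7.6 = μ − 0.6128σ and 27 = μ + 0.4677σ.
Subtracting: σ = (27 − 7.6)/(0.4677 − (-0.6128)) = 17.954.
Then μ = 7.6 − (-0.6128)·17.954 = 18.603.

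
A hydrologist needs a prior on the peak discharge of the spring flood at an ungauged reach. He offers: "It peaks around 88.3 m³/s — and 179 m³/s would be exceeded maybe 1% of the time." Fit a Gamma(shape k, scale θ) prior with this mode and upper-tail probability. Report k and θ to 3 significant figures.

k ≈ 10.8, θ ≈ 9

Gamma(k,θ) with k>1 has mode (k−1)θ, so θ = 88.3/(k−1).
Need P(X < 179) = 0.99 with θ tied to k this way. Start at k = 2, θ = 88.3: P(X<179) ≈ 0.601.
Too low — raise k to concentrate. Iterating converges to k ≈ 10.8.
Then θ = 88.3/(10.8−1) ≈ 9.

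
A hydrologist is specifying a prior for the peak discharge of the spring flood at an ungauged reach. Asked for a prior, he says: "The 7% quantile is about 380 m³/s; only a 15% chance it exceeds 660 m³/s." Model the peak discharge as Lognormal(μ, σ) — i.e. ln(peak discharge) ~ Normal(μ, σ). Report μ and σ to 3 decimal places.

If T ~ Lognormal(μ,σ) then ln T ~ Normal(μ,σ), so the p-quantile of ln T is μ + z_p·σ.
ln(380) = 5.94 and ln(660) = 6.492; z_{0.07} = -1.476, z_{0.85} = 1.036.
σ = (6.492 − 5.94)/(1.036 − (-1.476)) = 0.220.
μ = 5.94 − (-1.476)·0.220 = 6.264.

μ ≈ 6.264, σ ≈ 0.220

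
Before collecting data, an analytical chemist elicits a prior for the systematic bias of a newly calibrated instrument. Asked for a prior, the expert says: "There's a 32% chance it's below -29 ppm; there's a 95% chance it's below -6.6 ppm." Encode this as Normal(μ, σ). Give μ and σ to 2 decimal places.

μ = -24.04, σ = 10.60

The p-quantile of Normal(μ,σ) is μ + z_p·σ, with z_{0.32} = -0.4677 and z_{0.95} = 1.645.
Eliminate σ: μ = (z₂·x₁ − z₁·x₂)/(z₂ − z₁) = (1.645·-29 − (-0.4677)·-6.6)/2.113 = -24.04.
Then σ = (x₂ − x₁)/(z₂ − z₁) = (-6.6 − -29)/2.113 = 10.60.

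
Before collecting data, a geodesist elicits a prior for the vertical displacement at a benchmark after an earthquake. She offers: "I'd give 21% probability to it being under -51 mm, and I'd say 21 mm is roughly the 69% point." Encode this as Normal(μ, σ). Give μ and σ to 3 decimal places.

For Normal(μ,σ), the p-quantile is μ + z_p·σ. Here z_{0.21} = -0.8064, z_{0.69} = 0.4959.
So -51 = μ − 0.8064σ and 21 = μ + 0.4959σ.
Subtracting: σ = (21 − -51)/(0.4959 − (-0.8064)) = 55.288.
Then μ = -51 − (-0.8064)·55.288 = -6.415.

μ = -6.415, σ = 55.288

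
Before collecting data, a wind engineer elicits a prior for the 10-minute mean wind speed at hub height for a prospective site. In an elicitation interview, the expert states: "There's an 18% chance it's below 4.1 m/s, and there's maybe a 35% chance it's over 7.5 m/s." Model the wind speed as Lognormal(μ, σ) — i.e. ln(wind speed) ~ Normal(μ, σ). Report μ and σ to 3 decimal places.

If T ~ Lognormal(μ,σ) then ln T ~ Normal(μ,σ), so the p-quantile of ln T is μ + z_p·σ.
ln(4.1) = 1.411 and ln(7.5) = 2.015; z_{0.18} = -0.9154, z_{0.65} = 0.3853.
σ = (2.015 − 1.411)/(0.3853 − (-0.9154)) = 0.464.
μ = 1.411 − (-0.9154)·0.464 = 1.836.

μ ≈ 1.836, σ ≈ 0.464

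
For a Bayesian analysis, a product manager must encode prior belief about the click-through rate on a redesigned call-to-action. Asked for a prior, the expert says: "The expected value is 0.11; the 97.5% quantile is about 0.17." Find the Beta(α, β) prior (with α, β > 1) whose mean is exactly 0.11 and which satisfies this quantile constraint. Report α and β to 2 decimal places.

α ≈ 13.83, β ≈ 111.93

With mean 0.11 fixed, write α = 0.11s, β = 0.89s where s = α+β.
Need P(θ < 0.17) = 0.975 under Beta(0.11s, 0.89s). Normal approximation: (q−m)/√(m(1−m)/s) ≈ z_{0.975} = 1.96, so s ≈ 0.11·0.89·(1.96)²/(0.17−0.11)² = 104.5.
At s = 104.5: P(θ<0.17) ≈ 0.964. Adjusting to match 0.975 gives s ≈ 125.76.
So α = 0.11·125.76 ≈ 13.83, β = 0.89·125.76 ≈ 111.93.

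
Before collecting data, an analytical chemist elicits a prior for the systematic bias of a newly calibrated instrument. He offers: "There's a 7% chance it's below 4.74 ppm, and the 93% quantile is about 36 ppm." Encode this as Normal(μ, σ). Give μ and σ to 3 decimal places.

For Normal(μ,σ), the p-quantile is μ + z_p·σ. Here z_{0.07} = -1.476, z_{0.93} = 1.476.
So 4.74 = μ − 1.476σ and 36 = μ + 1.476σ.
Subtracting: σ = (36 − 4.74)/(1.476 − (-1.476)) = 10.591.
Then μ = 4.74 − (-1.476)·10.591 = 20.370.

μ = 20.370, σ = 10.591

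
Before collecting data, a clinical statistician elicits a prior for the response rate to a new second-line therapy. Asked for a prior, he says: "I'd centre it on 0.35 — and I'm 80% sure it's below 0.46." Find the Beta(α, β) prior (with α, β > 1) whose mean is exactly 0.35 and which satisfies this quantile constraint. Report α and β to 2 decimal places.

With mean 0.35 fixed, write α = 0.35s, β = 0.65s where s = α+β.
Need P(θ < 0.46) = 0.8 under Beta(0.35s, 0.65s). Normal approximation: (q−m)/√(m(1−m)/s) ≈ z_{0.8} = 0.842, so s ≈ 0.35·0.65·(0.842)²/(0.46−0.35)² = 13.3.
At s = 13.3: P(θ<0.46) ≈ 0.804. Adjusting to match 0.8 gives s ≈ 12.83.
So α = 0.35·12.83 ≈ 4.49, β = 0.65·12.83 ≈ 8.34.

α ≈ 4.49, β ≈ 8.34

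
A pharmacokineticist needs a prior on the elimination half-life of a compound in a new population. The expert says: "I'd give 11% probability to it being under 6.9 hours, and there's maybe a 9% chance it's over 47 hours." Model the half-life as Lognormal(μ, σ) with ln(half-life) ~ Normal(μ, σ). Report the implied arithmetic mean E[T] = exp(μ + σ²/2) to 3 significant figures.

E[T] ≈ 22.8 hours

If T ~ Lognormal(μ,σ) then ln T ~ Normal(μ,σ), so the p-quantile of ln T is μ + z_p·σ.
ln(6.9) = 1.932 and ln(47) = 3.85; z_{0.11} = -1.227, z_{0.91} = 1.341.
σ = (3.85 − 1.932)/(1.341 − (-1.227)) = 0.747.
μ = 1.932 − (-1.227)·0.747 = 2.848.
E[T] = exp(μ + σ²/2) = exp(2.848 + 0.2793) = 22.8 hours.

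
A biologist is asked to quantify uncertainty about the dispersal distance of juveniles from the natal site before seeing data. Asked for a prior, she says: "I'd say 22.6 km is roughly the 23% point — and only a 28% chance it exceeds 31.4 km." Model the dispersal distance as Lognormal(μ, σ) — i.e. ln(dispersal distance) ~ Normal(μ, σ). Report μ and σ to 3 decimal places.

If T ~ Lognormal(μ,σ) then ln T ~ Normal(μ,σ), so the p-quantile of ln T is μ + z_p·σ.
ln(22.6) = 3.118 and ln(31.4) = 3.447; z_{0.23} = -0.7388, z_{0.72} = 0.5828.
σ = (3.447 − 3.118)/(0.5828 − (-0.7388)) = 0.249.
μ = 3.118 − (-0.7388)·0.249 = 3.302.

μ ≈ 3.302, σ ≈ 0.249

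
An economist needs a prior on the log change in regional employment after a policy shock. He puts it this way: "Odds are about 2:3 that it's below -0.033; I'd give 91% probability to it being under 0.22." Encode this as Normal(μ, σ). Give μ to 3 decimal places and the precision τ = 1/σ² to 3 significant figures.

For Normal(μ,σ), the p-quantile is μ + z_p·σ. Here z_{0.4} = -0.2533, z_{0.91} = 1.341.
So -0.033 = μ − 0.2533σ and 0.22 = μ + 1.341σ.
Subtracting: σ = (0.22 − -0.033)/(1.341 − (-0.2533)) = 0.159.
Then μ = -0.033 − (-0.2533)·0.159 = 0.007.
Precision τ = 1/σ² = 1/0.1587² = 39.7.

μ = 0.007, τ = 39.7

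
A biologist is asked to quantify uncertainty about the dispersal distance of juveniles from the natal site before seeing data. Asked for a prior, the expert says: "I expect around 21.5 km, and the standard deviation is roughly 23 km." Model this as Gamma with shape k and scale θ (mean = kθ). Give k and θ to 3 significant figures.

k ≈ 0.874, θ ≈ 24.6

For Gamma(k, scale θ): mean = kθ, variance = kθ², so CV = 1/√k.
CV = SD/mean = 23/21.5 = 1.07, hence k = 1/CV² = 0.874.
Then θ = mean/k = 21.5/0.874 = 24.6.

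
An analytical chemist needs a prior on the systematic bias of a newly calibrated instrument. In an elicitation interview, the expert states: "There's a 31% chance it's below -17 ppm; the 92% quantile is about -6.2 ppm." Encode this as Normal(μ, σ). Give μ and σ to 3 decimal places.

The p-quantile of Normal(μ,σ) is μ + z_p·σ, with z_{0.31} = -0.4959 and z_{0.92} = 1.405.
Eliminate σ: μ = (z₂·x₁ − z₁·x₂)/(z₂ − z₁) = (1.405·-17 − (-0.4959)·-6.2)/1.901 = -14.183.
Then σ = (x₂ − x₁)/(z₂ − z₁) = (-6.2 − -17)/1.901 = 5.681.

μ = -14.183, σ = 5.681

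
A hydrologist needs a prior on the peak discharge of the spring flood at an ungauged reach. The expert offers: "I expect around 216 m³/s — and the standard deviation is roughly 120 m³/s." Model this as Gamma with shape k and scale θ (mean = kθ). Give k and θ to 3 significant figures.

k ≈ 3.24, θ ≈ 66.7

For Gamma(k, scale θ): mean = kθ, variance = kθ², so CV = 1/√k.
CV = SD/mean = 120/216 = 0.5556, hence k = 1/CV² = 3.24.
Then θ = mean/k = 216/3.24 = 66.7.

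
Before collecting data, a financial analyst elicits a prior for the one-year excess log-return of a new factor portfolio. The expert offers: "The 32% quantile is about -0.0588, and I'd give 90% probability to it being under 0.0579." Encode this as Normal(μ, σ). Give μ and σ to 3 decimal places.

μ = -0.028, σ = 0.067

The p-quantile of Normal(μ,σ) is μ + z_p·σ, with z_{0.32} = -0.4677 and z_{0.9} = 1.282.
Eliminate σ: μ = (z₂·x₁ − z₁·x₂)/(z₂ − z₁) = (1.282·-0.0588 − (-0.4677)·0.0579)/1.749 = -0.028.
Then σ = (x₂ − x₁)/(z₂ − z₁) = (0.0579 − -0.0588)/1.749 = 0.067.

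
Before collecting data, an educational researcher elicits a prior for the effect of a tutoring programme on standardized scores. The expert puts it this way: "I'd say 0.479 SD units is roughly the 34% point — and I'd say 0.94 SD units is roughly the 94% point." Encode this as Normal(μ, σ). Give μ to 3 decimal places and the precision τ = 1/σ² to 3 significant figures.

μ = 0.576, τ = 18.2

For Normal(μ,σ), the p-quantile is μ + z_p·σ. Here z_{0.34} = -0.4125, z_{0.94} = 1.555.
So 0.479 = μ − 0.4125σ and 0.94 = μ + 1.555σ.
Subtracting: σ = (0.94 − 0.479)/(1.555 − (-0.4125)) = 0.234.
Then μ = 0.479 − (-0.4125)·0.234 = 0.576.
Precision τ = 1/σ² = 1/0.2343² = 18.2.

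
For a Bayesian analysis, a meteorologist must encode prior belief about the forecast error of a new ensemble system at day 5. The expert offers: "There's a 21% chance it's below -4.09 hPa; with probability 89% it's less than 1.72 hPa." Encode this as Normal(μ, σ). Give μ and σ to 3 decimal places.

μ = -1.785, σ = 2.858

The p-quantile of Normal(μ,σ) is μ + z_p·σ, with z_{0.21} = -0.8064 and z_{0.89} = 1.227.
Eliminate σ: μ = (z₂·x₁ − z₁·x₂)/(z₂ − z₁) = (1.227·-4.09 − (-0.8064)·1.72)/2.033 = -1.785.
Then σ = (x₂ − x₁)/(z₂ − z₁) = (1.72 − -4.09)/2.033 = 2.858.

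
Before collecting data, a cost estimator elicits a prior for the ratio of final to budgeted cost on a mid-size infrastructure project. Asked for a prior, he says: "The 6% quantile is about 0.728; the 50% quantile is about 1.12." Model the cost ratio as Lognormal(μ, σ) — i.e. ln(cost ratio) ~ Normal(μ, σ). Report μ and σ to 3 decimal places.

If T ~ Lognormal(μ,σ) then ln T ~ Normal(μ,σ), so the p-quantile of ln T is μ + z_p·σ.
ln(0.728) = -0.3175 and ln(1.12) = 0.1133; z_{0.06} = -1.555, z_{0.5} = 0.
σ = (0.1133 − -0.3175)/(0 − (-1.555)) = 0.277.
μ = -0.3175 − (-1.555)·0.277 = 0.113.

μ ≈ 0.113, σ ≈ 0.277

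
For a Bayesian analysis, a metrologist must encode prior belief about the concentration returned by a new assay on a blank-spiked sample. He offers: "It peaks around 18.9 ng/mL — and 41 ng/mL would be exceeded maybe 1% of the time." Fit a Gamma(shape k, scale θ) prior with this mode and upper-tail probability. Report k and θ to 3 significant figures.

k ≈ 9.06, θ ≈ 2.34

Gamma(k,θ) with k>1 has mode (k−1)θ, so θ = 18.9/(k−1).
Need P(X < 41) = 0.99 with θ tied to k this way. Start at k = 2, θ = 18.9: P(X<41) ≈ 0.638.
Too low — raise k to concentrate. Iterating converges to k ≈ 9.06.
Then θ = 18.9/(9.06−1) ≈ 2.34.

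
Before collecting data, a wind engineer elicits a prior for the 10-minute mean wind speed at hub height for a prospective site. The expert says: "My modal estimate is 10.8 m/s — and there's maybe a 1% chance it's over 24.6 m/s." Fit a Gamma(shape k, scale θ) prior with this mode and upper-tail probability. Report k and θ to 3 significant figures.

Gamma(k,θ) with k>1 has mode (k−1)θ, so θ = 10.8/(k−1).
Need P(X < 24.6) = 0.99 with θ tied to k this way. Start at k = 2, θ = 10.8: P(X<24.6) ≈ 0.664.
Too low — raise k to concentrate. Iterating converges to k ≈ 8.06.
Then θ = 10.8/(8.06−1) ≈ 1.53.

k ≈ 8.06, θ ≈ 1.53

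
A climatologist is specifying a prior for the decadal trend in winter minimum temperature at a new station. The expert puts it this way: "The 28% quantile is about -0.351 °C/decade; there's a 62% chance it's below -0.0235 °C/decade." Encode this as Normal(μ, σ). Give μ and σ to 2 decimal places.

The p-quantile of Normal(μ,σ) is μ + z_p·σ, with z_{0.28} = -0.5828 and z_{0.62} = 0.3055.
Eliminate σ: μ = (z₂·x₁ − z₁·x₂)/(z₂ − z₁) = (0.3055·-0.351 − (-0.5828)·-0.0235)/0.8883 = -0.14.
Then σ = (x₂ − x₁)/(z₂ − z₁) = (-0.0235 − -0.351)/0.8883 = 0.37.

μ = -0.14, σ = 0.37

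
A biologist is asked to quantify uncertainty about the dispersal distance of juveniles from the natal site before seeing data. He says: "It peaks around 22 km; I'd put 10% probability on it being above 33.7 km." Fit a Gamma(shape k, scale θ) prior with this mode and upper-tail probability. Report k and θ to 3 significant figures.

Gamma(k,θ) with k>1 has mode (k−1)θ, so θ = 22/(k−1).
Need P(X < 33.7) = 0.9 with θ tied to k this way. Start at k = 2, θ = 22: P(X<33.7) ≈ 0.453.
Too low — raise k to concentrate. Iterating converges to k ≈ 11.3.
Then θ = 22/(11.3−1) ≈ 2.14.

k ≈ 11.3, θ ≈ 2.14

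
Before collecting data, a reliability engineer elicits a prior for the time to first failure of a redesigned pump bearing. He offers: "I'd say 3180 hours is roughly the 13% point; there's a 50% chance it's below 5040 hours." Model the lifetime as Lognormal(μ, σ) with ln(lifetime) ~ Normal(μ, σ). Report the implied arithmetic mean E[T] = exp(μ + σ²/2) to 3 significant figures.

If T ~ Lognormal(μ,σ) then ln T ~ Normal(μ,σ), so the p-quantile of ln T is μ + z_p·σ.
ln(3180) = 8.065 and ln(5040) = 8.525; z_{0.13} = -1.126, z_{0.5} = 0.
σ = (8.525 − 8.065)/(0 − (-1.126)) = 0.409.
μ = 8.065 − (-1.126)·0.409 = 8.525.
E[T] = exp(μ + σ²/2) = exp(8.525 + 0.0836) = 5480 hours.

E[T] ≈ 5480 hours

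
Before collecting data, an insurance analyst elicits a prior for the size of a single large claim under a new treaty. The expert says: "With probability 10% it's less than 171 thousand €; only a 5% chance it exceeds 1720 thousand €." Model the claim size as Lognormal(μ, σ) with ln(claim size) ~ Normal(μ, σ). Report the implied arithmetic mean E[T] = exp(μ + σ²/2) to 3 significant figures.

E[T] ≈ 641 thousand €

If T ~ Lognormal(μ,σ) then ln T ~ Normal(μ,σ), so the p-quantile of ln T is μ + z_p·σ.
ln(171) = 5.142 and ln(1720) = 7.45; z_{0.1} = -1.282, z_{0.95} = 1.645.
σ = (7.45 − 5.142)/(1.645 − (-1.282)) = 0.789.
μ = 5.142 − (-1.282)·0.789 = 6.153.
E[T] = exp(μ + σ²/2) = exp(6.153 + 0.3111) = 641 thousand €.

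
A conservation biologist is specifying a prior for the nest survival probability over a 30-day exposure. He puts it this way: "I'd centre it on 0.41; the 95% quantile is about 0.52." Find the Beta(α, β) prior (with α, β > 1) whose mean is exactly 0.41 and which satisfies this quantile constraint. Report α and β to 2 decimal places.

α ≈ 22.58, β ≈ 32.50

With mean 0.41 fixed, write α = 0.41s, β = 0.59s where s = α+β.
Need P(θ < 0.52) = 0.95 under Beta(0.41s, 0.59s). Normal approximation: (q−m)/√(m(1−m)/s) ≈ z_{0.95} = 1.64, so s ≈ 0.41·0.59·(1.64)²/(0.52−0.41)² = 54.1.
At s = 54.1: P(θ<0.52) ≈ 0.948. Adjusting to match 0.95 gives s ≈ 55.08.
So α = 0.41·55.08 ≈ 22.58, β = 0.59·55.08 ≈ 32.50.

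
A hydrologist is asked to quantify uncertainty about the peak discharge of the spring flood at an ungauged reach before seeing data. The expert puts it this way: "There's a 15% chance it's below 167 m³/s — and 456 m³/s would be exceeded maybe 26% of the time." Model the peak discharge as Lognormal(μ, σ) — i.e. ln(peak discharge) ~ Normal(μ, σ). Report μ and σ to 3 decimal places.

If T ~ Lognormal(μ,σ) then ln T ~ Normal(μ,σ), so the p-quantile of ln T is μ + z_p·σ.
ln(167) = 5.118 and ln(456) = 6.122; z_{0.15} = -1.036, z_{0.74} = 0.6433.
σ = (6.122 − 5.118)/(0.6433 − (-1.036)) = 0.598.
μ = 5.118 − (-1.036)·0.598 = 5.738.

μ ≈ 5.738, σ ≈ 0.598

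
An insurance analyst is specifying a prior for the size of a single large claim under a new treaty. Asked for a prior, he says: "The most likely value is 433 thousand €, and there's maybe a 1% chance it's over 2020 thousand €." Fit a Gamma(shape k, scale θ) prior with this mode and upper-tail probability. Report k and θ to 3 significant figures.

Gamma(k,θ) with k>1 has mode (k−1)θ, so θ = 433/(k−1).
Need P(X < 2020) = 0.99 with θ tied to k this way. Start at k = 2, θ = 433: P(X<2020) ≈ 0.947.
Too low — raise k to concentrate. Iterating converges to k ≈ 2.69.
Then θ = 433/(2.69−1) ≈ 257.

k ≈ 2.69, θ ≈ 257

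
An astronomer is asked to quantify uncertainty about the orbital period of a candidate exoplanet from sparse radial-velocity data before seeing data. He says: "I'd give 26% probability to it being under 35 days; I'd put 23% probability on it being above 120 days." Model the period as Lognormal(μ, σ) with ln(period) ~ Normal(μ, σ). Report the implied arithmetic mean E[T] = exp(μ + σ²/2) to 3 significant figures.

E[T] ≈ 92.4 days

If T ~ Lognormal(μ,σ) then ln T ~ Normal(μ,σ), so the p-quantile of ln T is μ + z_p·σ.
ln(35) = 3.555 and ln(120) = 4.787; z_{0.26} = -0.6433, z_{0.77} = 0.7388.
σ = (4.787 − 3.555)/(0.7388 − (-0.6433)) = 0.891.
μ = 3.555 − (-0.6433)·0.891 = 4.129.
E[T] = exp(μ + σ²/2) = exp(4.129 + 0.3973) = 92.4 days.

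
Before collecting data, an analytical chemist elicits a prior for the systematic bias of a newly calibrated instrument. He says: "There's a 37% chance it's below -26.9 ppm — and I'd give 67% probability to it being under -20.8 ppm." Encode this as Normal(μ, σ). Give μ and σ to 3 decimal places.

μ = -24.277, σ = 7.904

The p-quantile of Normal(μ,σ) is μ + z_p·σ, with z_{0.37} = -0.3319 and z_{0.67} = 0.4399.
Eliminate σ: μ = (z₂·x₁ − z₁·x₂)/(z₂ − z₁) = (0.4399·-26.9 − (-0.3319)·-20.8)/0.7718 = -24.277.
Then σ = (x₂ − x₁)/(z₂ − z₁) = (-20.8 − -26.9)/0.7718 = 7.904.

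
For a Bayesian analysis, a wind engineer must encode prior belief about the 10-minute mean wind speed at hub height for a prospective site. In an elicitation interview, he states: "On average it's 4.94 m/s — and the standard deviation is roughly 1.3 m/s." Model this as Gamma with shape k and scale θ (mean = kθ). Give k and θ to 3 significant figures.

k ≈ 14.4, θ ≈ 0.342

For Gamma(k, scale θ): mean = kθ, variance = kθ², so CV = 1/√k.
CV = SD/mean = 1.3/4.94 = 0.2632, hence k = 1/CV² = 14.4.
Then θ = mean/k = 4.94/14.4 = 0.342.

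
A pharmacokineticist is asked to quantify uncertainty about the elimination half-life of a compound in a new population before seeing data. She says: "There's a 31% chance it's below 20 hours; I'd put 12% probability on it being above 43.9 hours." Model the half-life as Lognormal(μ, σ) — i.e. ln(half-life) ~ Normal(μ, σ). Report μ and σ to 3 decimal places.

If T ~ Lognormal(μ,σ) then ln T ~ Normal(μ,σ), so the p-quantile of ln T is μ + z_p·σ.
ln(20) = 2.996 and ln(43.9) = 3.782; z_{0.31} = -0.4959, z_{0.88} = 1.175.
σ = (3.782 − 2.996)/(1.175 − (-0.4959)) = 0.471.
μ = 2.996 − (-0.4959)·0.471 = 3.229.

μ ≈ 3.229, σ ≈ 0.471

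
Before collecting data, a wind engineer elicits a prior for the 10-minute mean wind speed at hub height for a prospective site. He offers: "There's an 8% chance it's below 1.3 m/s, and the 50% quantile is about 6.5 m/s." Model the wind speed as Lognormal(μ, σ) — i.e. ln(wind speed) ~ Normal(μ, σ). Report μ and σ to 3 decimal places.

If T ~ Lognormal(μ,σ) then ln T ~ Normal(μ,σ), so the p-quantile of ln T is μ + z_p·σ.
ln(1.3) = 0.2624 and ln(6.5) = 1.872; z_{0.08} = -1.405, z_{0.5} = 0.
σ = (1.872 − 0.2624)/(0 − (-1.405)) = 1.145.
μ = 0.2624 − (-1.405)·1.145 = 1.872.

μ ≈ 1.872, σ ≈ 1.145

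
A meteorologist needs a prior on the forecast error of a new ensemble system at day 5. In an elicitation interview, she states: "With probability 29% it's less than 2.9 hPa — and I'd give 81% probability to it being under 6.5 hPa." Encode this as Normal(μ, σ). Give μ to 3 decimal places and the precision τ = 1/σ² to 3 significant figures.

The p-quantile of Normal(μ,σ) is μ + z_p·σ, with z_{0.29} = -0.5534 and z_{0.81} = 0.8779.
Eliminate σ: μ = (z₂·x₁ − z₁·x₂)/(z₂ − z₁) = (0.8779·2.9 − (-0.5534)·6.5)/1.431 = 4.292.
Then σ = (x₂ − x₁)/(z₂ − z₁) = (6.5 − 2.9)/1.431 = 2.515.
Precision τ = 1/σ² = 1/2.515² = 0.158.

μ = 4.292, τ = 0.158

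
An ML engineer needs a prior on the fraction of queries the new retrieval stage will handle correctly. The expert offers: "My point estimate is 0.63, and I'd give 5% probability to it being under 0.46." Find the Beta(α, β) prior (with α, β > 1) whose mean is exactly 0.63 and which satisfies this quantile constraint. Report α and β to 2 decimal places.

With mean 0.63 fixed, write α = 0.63s, β = 0.37s where s = α+β.
Need P(θ < 0.46) = 0.05 under Beta(0.63s, 0.37s). Normal approximation: (q−m)/√(m(1−m)/s) ≈ z_{0.05} = -1.64, so s ≈ 0.63·0.37·(-1.64)²/(0.46−0.63)² = 21.8.
At s = 21.8: P(θ<0.46) ≈ 0.053. Adjusting to match 0.05 gives s ≈ 22.68.
So α = 0.63·22.68 ≈ 14.29, β = 0.37·22.68 ≈ 8.39.

α ≈ 14.29, β ≈ 8.39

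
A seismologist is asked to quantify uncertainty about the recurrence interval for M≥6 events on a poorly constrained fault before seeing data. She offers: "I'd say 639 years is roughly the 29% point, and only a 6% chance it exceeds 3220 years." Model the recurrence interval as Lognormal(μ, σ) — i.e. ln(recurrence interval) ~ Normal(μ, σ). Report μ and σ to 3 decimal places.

μ ≈ 6.884, σ ≈ 0.767

If T ~ Lognormal(μ,σ) then ln T ~ Normal(μ,σ), so the p-quantile of ln T is μ + z_p·σ.
ln(639) = 6.46 and ln(3220) = 8.077; z_{0.29} = -0.5534, z_{0.94} = 1.555.
σ = (8.077 − 6.46)/(1.555 − (-0.5534)) = 0.767.
μ = 6.46 − (-0.5534)·0.767 = 6.884.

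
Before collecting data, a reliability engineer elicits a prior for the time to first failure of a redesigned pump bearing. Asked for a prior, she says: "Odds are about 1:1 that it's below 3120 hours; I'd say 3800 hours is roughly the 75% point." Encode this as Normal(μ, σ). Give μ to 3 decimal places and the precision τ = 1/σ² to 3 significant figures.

The p-quantile of Normal(μ,σ) is μ + z_p·σ, with z_{0.5} = 0 and z_{0.75} = 0.6745.
Eliminate σ: μ = (z₂·x₁ − z₁·x₂)/(z₂ − z₁) = (0.6745·3120 − (0)·3800)/0.6745 = 3120.000.
Then σ = (x₂ − x₁)/(z₂ − z₁) = (3800 − 3120)/0.6745 = 1008.170.
Precision τ = 1/σ² = 1/1008² = 9.84e-07.

μ = 3120.000, τ = 9.84e-07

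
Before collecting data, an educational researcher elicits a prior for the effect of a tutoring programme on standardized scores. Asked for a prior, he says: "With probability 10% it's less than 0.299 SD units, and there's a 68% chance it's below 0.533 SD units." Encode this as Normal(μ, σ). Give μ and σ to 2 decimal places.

For Normal(μ,σ), the p-quantile is μ + z_p·σ. Here z_{0.1} = -1.282, z_{0.68} = 0.4677.
So 0.299 = μ − 1.282σ and 0.533 = μ + 0.4677σ.
Subtracting: σ = (0.533 − 0.299)/(0.4677 − (-1.282)) = 0.13.
Then μ = 0.299 − (-1.282)·0.13 = 0.47.

μ = 0.47, σ = 0.13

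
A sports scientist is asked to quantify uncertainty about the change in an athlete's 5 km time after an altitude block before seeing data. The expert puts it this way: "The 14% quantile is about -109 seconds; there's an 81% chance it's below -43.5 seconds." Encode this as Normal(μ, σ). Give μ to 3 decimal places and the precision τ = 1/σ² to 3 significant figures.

μ = -72.865, τ = 0.000894

The p-quantile of Normal(μ,σ) is μ + z_p·σ, with z_{0.14} = -1.08 and z_{0.81} = 0.8779.
Eliminate σ: μ = (z₂·x₁ − z₁·x₂)/(z₂ − z₁) = (0.8779·-109 − (-1.08)·-43.5)/1.958 = -72.865.
Then σ = (x₂ − x₁)/(z₂ − z₁) = (-43.5 − -109)/1.958 = 33.449.
Precision τ = 1/σ² = 1/33.45² = 0.000894.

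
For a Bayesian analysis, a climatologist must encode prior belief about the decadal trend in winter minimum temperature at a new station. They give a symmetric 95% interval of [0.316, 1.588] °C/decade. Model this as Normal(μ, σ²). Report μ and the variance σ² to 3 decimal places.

μ = 0.952, σ² = 0.105

A symmetric 95% interval runs μ ± z·σ with z = 1.96.
Half-width = 0.636, so σ = 0.636/1.96 = 0.3245 and σ² = 0.105.
μ is the interval midpoint, 0.952.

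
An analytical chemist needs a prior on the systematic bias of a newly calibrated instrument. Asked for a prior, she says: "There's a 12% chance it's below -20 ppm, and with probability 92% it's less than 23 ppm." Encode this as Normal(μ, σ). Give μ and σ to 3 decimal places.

For Normal(μ,σ), the p-quantile is μ + z_p·σ. Here z_{0.12} = -1.175, z_{0.92} = 1.405.
So -20 = μ − 1.175σ and 23 = μ + 1.405σ.
Subtracting: σ = (23 − -20)/(1.405 − (-1.175)) = 16.666.
Then μ = -20 − (-1.175)·16.666 = -0.417.

μ = -0.417, σ = 16.666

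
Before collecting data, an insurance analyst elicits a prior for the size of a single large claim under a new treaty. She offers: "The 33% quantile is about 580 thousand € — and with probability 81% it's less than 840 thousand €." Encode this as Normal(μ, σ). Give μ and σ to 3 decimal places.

μ = 666.794, σ = 197.297

The p-quantile of Normal(μ,σ) is μ + z_p·σ, with z_{0.33} = -0.4399 and z_{0.81} = 0.8779.
Eliminate σ: μ = (z₂·x₁ − z₁·x₂)/(z₂ − z₁) = (0.8779·580 − (-0.4399)·840)/1.318 = 666.794.
Then σ = (x₂ − x₁)/(z₂ − z₁) = (840 − 580)/1.318 = 197.297.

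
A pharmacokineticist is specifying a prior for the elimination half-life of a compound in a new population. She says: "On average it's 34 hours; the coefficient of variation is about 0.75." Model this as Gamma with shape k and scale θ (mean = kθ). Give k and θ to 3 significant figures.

For Gamma(k, scale θ): mean = kθ, variance = kθ², so CV = 1/√k.
CV = 0.75, hence k = 1/CV² = 1.78.
Then θ = mean/k = 34/1.78 = 19.1.

k ≈ 1.78, θ ≈ 19.1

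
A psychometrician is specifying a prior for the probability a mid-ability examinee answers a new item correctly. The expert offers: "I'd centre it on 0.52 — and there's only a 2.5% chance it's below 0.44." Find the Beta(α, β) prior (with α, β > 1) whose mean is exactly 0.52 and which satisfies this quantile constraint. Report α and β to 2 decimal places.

With mean 0.52 fixed, write α = 0.52s, β = 0.48s where s = α+β.
Need P(θ < 0.44) = 0.025 under Beta(0.52s, 0.48s). Normal approximation: (q−m)/√(m(1−m)/s) ≈ z_{0.025} = -1.96, so s ≈ 0.52·0.48·(-1.96)²/(0.44−0.52)² = 149.8.
At s = 149.8: P(θ<0.44) ≈ 0.025. Adjusting to match 0.025 gives s ≈ 149.34.
So α = 0.52·149.34 ≈ 77.66, β = 0.48·149.34 ≈ 71.68.

α ≈ 77.66, β ≈ 71.68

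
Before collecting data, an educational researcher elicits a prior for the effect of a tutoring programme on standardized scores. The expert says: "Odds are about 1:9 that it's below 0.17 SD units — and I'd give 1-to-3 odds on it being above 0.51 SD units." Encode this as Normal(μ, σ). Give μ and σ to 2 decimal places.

The p-quantile of Normal(μ,σ) is μ + z_p·σ, with z_{0.1} = -1.282 and z_{0.75} = 0.6745.
Eliminate σ: μ = (z₂·x₁ − z₁·x₂)/(z₂ − z₁) = (0.6745·0.17 − (-1.282)·0.51)/1.956 = 0.39.
Then σ = (x₂ − x₁)/(z₂ − z₁) = (0.51 − 0.17)/1.956 = 0.17.

μ = 0.39, σ = 0.17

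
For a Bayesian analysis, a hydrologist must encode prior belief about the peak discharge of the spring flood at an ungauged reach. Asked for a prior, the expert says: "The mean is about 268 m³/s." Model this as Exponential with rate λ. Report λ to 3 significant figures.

Exponential mean = 1/λ, so λ = 1/268.0 = 0.00373.

λ ≈ 0.00373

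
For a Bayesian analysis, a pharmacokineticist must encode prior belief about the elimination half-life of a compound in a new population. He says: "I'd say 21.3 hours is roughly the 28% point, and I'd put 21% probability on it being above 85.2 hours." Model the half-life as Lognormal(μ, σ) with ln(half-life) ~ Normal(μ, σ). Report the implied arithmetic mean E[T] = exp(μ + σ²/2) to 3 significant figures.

If T ~ Lognormal(μ,σ) then ln T ~ Normal(μ,σ), so the p-quantile of ln T is μ + z_p·σ.
ln(21.3) = 3.059 and ln(85.2) = 4.445; z_{0.28} = -0.5828, z_{0.79} = 0.8064.
σ = (4.445 − 3.059)/(0.8064 − (-0.5828)) = 0.998.
μ = 3.059 − (-0.5828)·0.998 = 3.640.
E[T] = exp(μ + σ²/2) = exp(3.640 + 0.4979) = 62.7 hours.

E[T] ≈ 62.7 hours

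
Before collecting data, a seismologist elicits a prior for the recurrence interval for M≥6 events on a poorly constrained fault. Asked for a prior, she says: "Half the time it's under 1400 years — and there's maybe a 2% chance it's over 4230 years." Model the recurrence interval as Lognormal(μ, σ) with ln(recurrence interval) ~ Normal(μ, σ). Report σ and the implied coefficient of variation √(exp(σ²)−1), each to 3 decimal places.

σ ≈ 0.538, CV ≈ 0.580

If T ~ Lognormal(μ,σ) then ln T ~ Normal(μ,σ), so the p-quantile of ln T is μ + z_p·σ.
ln(1400) = 7.244 and ln(4230) = 8.35; z_{0.5} = 0, z_{0.98} = 2.054.
σ = (8.35 − 7.244)/(2.054 − (0)) = 0.538.
μ = 7.244 − (0)·0.538 = 7.244.
CV = √(exp(σ²)−1) = √(exp(0.2899)−1) = 0.580.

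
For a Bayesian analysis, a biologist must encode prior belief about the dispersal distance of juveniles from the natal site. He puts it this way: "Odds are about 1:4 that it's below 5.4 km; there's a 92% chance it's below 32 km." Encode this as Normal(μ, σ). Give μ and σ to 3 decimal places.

For Normal(μ,σ), the p-quantile is μ + z_p·σ. Here z_{0.2} = -0.8416, z_{0.92} = 1.405.
So 5.4 = μ − 0.8416σ and 32 = μ + 1.405σ.
Subtracting: σ = (32 − 5.4)/(1.405 − (-0.8416)) = 11.840.
Then μ = 5.4 − (-0.8416)·11.840 = 15.364.

μ = 15.364, σ = 11.840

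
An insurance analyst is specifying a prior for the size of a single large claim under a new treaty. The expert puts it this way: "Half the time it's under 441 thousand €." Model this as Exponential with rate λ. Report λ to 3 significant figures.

Exponential median = ln 2 / λ, so λ = ln 2 / 441.0 = 0.00157.

λ ≈ 0.00157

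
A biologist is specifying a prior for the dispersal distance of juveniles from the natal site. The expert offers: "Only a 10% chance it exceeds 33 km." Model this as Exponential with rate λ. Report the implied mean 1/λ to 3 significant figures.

mean ≈ 14.3 km

P(T > 33.0) = e^(−λ·33.0) = 0.1, so λ = −ln(0.1)/33.0 = 0.0698.
Mean = 1/λ = 14.3 km.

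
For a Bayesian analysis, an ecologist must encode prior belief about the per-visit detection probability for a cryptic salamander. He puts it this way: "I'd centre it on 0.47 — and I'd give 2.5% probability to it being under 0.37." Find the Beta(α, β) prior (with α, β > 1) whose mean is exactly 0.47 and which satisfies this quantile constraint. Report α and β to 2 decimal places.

α ≈ 43.75, β ≈ 49.34

With mean 0.47 fixed, write α = 0.47s, β = 0.53s where s = α+β.
Need P(θ < 0.37) = 0.025 under Beta(0.47s, 0.53s). Normal approximation: (q−m)/√(m(1−m)/s) ≈ z_{0.025} = -1.96, so s ≈ 0.47·0.53·(-1.96)²/(0.37−0.47)² = 95.7.
At s = 95.7: P(θ<0.37) ≈ 0.023. Adjusting to match 0.025 gives s ≈ 93.09.
So α = 0.47·93.09 ≈ 43.75, β = 0.53·93.09 ≈ 49.34.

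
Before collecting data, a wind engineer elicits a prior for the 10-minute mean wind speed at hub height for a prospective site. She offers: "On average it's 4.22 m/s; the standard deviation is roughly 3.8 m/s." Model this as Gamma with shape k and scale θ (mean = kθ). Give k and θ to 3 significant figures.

For Gamma(k, scale θ): mean = kθ, variance = kθ², so CV = 1/√k.
CV = SD/mean = 3.8/4.22 = 0.9005, hence k = 1/CV² = 1.23.
Then θ = mean/k = 4.22/1.23 = 3.42.

k ≈ 1.23, θ ≈ 3.42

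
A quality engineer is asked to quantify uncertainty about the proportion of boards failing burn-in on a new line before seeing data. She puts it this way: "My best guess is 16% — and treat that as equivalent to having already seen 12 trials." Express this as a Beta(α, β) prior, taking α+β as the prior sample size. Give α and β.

α = 1.92, β = 10.08

Under the effective-sample-size interpretation, Beta(α, β) has prior mean α/(α+β) and prior sample size α+β.
So α+β = 12 and α/(α+β) = 0.16, giving α = 0.16·12 = 1.92 and β = 12 − 1.92 = 10.08.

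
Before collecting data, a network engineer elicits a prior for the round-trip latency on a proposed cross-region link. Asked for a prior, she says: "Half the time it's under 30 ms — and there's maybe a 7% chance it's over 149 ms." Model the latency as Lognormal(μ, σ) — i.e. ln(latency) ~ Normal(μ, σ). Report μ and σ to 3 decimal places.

μ ≈ 3.401, σ ≈ 1.086

If T ~ Lognormal(μ,σ) then ln T ~ Normal(μ,σ), so the p-quantile of ln T is μ + z_p·σ.
ln(30) = 3.401 and ln(149) = 5.004; z_{0.5} = 0, z_{0.93} = 1.476.
σ = (5.004 − 3.401)/(1.476 − (0)) = 1.086.
μ = 3.401 − (0)·1.086 = 3.401.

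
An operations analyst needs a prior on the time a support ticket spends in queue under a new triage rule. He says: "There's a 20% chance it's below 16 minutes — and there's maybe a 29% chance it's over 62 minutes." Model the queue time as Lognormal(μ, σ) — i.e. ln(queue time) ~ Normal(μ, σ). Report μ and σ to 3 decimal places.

μ ≈ 3.590, σ ≈ 0.971

If T ~ Lognormal(μ,σ) then ln T ~ Normal(μ,σ), so the p-quantile of ln T is μ + z_p·σ.
ln(16) = 2.773 and ln(62) = 4.127; z_{0.2} = -0.8416, z_{0.71} = 0.5534.
σ = (4.127 − 2.773)/(0.5534 − (-0.8416)) = 0.971.
μ = 2.773 − (-0.8416)·0.971 = 3.590.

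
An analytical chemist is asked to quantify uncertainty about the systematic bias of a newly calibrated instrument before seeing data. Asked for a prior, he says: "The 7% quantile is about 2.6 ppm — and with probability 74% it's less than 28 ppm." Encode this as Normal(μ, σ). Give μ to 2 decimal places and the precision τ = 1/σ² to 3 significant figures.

μ = 20.29, τ = 0.00696

The p-quantile of Normal(μ,σ) is μ + z_p·σ, with z_{0.07} = -1.476 and z_{0.74} = 0.6433.
Eliminate σ: μ = (z₂·x₁ − z₁·x₂)/(z₂ − z₁) = (0.6433·2.6 − (-1.476)·28)/2.119 = 20.29.
Then σ = (x₂ − x₁)/(z₂ − z₁) = (28 − 2.6)/2.119 = 11.99.
Precision τ = 1/σ² = 1/11.99² = 0.00696.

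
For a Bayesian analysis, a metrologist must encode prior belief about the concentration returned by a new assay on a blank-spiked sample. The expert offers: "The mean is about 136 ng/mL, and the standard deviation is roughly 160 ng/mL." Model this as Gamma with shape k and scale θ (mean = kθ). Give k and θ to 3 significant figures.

For Gamma(k, scale θ): mean = kθ, variance = kθ², so CV = 1/√k.
CV = SD/mean = 160/136 = 1.176, hence k = 1/CV² = 0.722.
Then θ = mean/k = 136/0.722 = 188.

k ≈ 0.722, θ ≈ 188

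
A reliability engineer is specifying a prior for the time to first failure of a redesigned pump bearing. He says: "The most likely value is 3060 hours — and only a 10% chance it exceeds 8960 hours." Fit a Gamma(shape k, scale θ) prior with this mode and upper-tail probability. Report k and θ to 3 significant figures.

Gamma(k,θ) with k>1 has mode (k−1)θ, so θ = 3060/(k−1).
Need P(X < 8960) = 0.9 with θ tied to k this way. Start at k = 2, θ = 3060: P(X<8960) ≈ 0.790.
Too low — raise k to concentrate. Iterating converges to k ≈ 2.65.
Then θ = 3060/(2.65−1) ≈ 1850.

k ≈ 2.65, θ ≈ 1850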